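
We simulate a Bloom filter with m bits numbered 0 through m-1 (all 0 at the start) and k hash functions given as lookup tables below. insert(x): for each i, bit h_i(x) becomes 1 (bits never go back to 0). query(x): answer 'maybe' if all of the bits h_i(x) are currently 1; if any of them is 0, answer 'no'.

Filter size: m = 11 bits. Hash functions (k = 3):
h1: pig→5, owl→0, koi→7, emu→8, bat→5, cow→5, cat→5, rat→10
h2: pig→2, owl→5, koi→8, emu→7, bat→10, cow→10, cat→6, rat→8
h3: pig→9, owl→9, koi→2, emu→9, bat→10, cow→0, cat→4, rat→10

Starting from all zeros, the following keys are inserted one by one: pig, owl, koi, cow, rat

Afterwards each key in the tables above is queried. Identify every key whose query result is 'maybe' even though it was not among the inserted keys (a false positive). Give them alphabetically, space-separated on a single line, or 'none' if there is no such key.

Start: bits=00000000000
After insert 'pig': sets bits 2 5 9 -> bits=00100100010
After insert 'owl': sets bits 0 5 9 -> bits=10100100010
After insert 'koi': sets bits 2 7 8 -> bits=10100101110
After insert 'cow': sets bits 0 5 10 -> bits=10100101111
After insert 'rat': sets bits 8 10 -> bits=10100101111
Not inserted: bat cat emu — query each against bits=10100101111:
query bat: checks bit5=1, bit10=1 (all 1) -> maybe => FALSE POSITIVE
query cat: checks bit4=0, bit5=1, bit6=0 (has a 0) -> no => not a false positive
query emu: checks bit7=1, bit8=1, bit9=1 (all 1) -> maybe => FALSE POSITIVE
False positives (alphabetical): bat emu

Answer: bat emu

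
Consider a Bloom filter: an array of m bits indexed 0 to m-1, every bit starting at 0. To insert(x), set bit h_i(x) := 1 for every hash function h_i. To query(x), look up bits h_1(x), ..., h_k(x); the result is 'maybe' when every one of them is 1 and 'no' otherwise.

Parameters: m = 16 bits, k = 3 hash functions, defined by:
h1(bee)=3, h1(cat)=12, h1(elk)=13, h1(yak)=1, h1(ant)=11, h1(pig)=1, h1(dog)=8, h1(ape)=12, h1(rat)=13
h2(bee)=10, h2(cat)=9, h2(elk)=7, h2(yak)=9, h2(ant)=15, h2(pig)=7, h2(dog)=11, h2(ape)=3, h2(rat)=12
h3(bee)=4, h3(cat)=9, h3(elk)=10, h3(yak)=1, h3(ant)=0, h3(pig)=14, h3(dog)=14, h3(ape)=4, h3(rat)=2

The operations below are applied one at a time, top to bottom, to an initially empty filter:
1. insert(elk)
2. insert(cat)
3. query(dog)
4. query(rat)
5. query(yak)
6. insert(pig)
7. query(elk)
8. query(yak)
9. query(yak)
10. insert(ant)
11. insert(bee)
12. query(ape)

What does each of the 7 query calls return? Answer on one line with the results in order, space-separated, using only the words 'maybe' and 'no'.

Start: bits=0000000000000000
Op 1: insert elk -> sets bits 7 10 13 -> bits=0000000100100100
Op 2: insert cat -> sets bits 9 12 -> bits=0000000101101100
Op 3: query dog -> checks bit8=0, bit11=0, bit14=0 (has a 0) -> no
Op 4: query rat -> checks bit2=0, bit12=1, bit13=1 (has a 0) -> no
Op 5: query yak -> checks bit1=0, bit9=1 (has a 0) -> no
Op 6: insert pig -> sets bits 1 7 14 -> bits=0100000101101110
Op 7: query elk -> checks bit7=1, bit10=1, bit13=1 (all 1) -> maybe
Op 8: query yak -> checks bit1=1, bit9=1 (all 1) -> maybe
Op 9: query yak -> checks bit1=1, bit9=1 (all 1) -> maybe
Op 10: insert ant -> sets bits 0 11 15 -> bits=1100000101111111
Op 11: insert bee -> sets bits 3 4 10 -> bits=1101100101111111
Op 12: query ape -> checks bit3=1, bit4=1, bit12=1 (all 1) -> maybe
Query results in order: no no no maybe maybe maybe maybe

Answer: no no no maybe maybe maybe maybe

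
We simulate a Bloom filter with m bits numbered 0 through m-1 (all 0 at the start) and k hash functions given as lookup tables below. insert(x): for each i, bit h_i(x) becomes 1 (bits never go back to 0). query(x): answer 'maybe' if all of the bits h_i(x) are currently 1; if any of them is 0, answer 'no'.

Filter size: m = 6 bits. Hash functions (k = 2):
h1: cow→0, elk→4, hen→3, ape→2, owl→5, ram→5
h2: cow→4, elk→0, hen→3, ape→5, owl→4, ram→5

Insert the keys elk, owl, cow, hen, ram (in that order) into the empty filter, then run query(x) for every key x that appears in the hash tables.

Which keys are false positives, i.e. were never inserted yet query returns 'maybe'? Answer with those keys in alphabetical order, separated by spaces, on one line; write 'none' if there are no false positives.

Answer: none

Derivation:
Start: bits=000000
After insert 'elk': sets bits 0 4 -> bits=100010
After insert 'owl': sets bits 4 5 -> bits=100011
After insert 'cow': sets bits 0 4 -> bits=100011
After insert 'hen': sets bits 3 -> bits=100111
After insert 'ram': sets bits 5 -> bits=100111
Not inserted: ape — query each against bits=100111:
query ape: checks bit2=0, bit5=1 (has a 0) -> no => not a false positive
False positives (alphabetical): none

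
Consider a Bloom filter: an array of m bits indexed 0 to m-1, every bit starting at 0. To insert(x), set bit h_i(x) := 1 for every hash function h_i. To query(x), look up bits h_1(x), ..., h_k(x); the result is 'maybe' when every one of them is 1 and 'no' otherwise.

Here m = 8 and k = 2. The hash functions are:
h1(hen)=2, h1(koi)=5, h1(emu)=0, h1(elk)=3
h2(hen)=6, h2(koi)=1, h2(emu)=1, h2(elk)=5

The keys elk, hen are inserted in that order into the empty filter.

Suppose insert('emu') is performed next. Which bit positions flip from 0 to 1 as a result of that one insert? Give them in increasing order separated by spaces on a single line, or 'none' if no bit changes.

Start: bits=00000000
After insert 'elk': sets bits 3 5 -> bits=00010100
After insert 'hen': sets bits 2 6 -> bits=00110110
insert 'emu' would touch bits 0 1; currently bit0=0, bit1=0
Bits that are 0 among those (would change 0->1): 0 1

Answer: 0 1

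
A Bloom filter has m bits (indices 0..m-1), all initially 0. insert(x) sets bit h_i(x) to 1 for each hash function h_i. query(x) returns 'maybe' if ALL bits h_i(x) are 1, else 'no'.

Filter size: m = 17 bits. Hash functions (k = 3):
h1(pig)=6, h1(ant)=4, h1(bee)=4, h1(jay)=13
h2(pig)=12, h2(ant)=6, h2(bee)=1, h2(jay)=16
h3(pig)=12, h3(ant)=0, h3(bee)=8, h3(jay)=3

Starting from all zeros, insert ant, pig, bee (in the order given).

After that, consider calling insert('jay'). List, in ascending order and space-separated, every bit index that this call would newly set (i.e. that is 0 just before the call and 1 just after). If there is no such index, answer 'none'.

Start: bits=00000000000000000
After insert 'ant': sets bits 0 4 6 -> bits=10001010000000000
After insert 'pig': sets bits 6 12 -> bits=10001010000010000
After insert 'bee': sets bits 1 4 8 -> bits=11001010100010000
insert 'jay' would touch bits 3 13 16; currently bit3=0, bit13=0, bit16=0
Bits that are 0 among those (would change 0->1): 3 13 16

Answer: 3 13 16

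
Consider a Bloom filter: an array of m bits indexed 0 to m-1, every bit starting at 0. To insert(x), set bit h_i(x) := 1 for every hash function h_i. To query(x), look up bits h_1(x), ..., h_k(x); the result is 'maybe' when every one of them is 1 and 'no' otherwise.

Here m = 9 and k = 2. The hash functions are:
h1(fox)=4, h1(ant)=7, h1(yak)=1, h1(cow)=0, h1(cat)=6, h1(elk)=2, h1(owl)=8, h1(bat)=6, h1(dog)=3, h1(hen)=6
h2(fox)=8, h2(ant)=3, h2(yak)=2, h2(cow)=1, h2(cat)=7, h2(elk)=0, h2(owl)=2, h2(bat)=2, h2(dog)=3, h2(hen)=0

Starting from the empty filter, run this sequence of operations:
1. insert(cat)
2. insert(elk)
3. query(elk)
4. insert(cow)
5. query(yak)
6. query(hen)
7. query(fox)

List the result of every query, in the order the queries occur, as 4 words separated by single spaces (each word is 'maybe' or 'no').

Start: bits=000000000
Op 1: insert cat -> sets bits 6 7 -> bits=000000110
Op 2: insert elk -> sets bits 0 2 -> bits=101000110
Op 3: query elk -> checks bit0=1, bit2=1 (all 1) -> maybe
Op 4: insert cow -> sets bits 0 1 -> bits=111000110
Op 5: query yak -> checks bit1=1, bit2=1 (all 1) -> maybe
Op 6: query hen -> checks bit0=1, bit6=1 (all 1) -> maybe
Op 7: query fox -> checks bit4=0, bit8=0 (has a 0) -> no
Query results in order: maybe maybe maybe no

Answer: maybe maybe maybe no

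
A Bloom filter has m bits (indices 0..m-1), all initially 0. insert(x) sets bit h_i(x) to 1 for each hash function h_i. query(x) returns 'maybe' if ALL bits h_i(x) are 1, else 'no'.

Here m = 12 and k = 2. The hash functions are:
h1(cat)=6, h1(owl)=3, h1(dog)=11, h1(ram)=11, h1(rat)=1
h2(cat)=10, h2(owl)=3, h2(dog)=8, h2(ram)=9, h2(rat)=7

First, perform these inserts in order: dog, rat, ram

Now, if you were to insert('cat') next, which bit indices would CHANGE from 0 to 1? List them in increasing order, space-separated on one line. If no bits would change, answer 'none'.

Start: bits=000000000000
After insert 'dog': sets bits 8 11 -> bits=000000001001
After insert 'rat': sets bits 1 7 -> bits=010000011001
After insert 'ram': sets bits 9 11 -> bits=010000011101
insert 'cat' would touch bits 6 10; currently bit6=0, bit10=0
Bits that are 0 among those (would change 0->1): 6 10

Answer: 6 10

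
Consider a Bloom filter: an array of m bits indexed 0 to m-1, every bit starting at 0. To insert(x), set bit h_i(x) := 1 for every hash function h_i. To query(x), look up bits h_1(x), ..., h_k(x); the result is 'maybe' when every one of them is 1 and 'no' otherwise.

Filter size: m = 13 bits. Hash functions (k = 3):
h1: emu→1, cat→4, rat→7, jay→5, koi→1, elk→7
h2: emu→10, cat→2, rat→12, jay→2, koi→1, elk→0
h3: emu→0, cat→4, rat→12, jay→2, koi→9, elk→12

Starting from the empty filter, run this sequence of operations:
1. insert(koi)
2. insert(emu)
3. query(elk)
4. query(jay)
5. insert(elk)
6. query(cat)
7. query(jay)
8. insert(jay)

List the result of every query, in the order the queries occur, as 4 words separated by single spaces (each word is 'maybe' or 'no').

Answer: no no no no

Derivation:
Start: bits=0000000000000
Op 1: insert koi -> sets bits 1 9 -> bits=0100000001000
Op 2: insert emu -> sets bits 0 1 10 -> bits=1100000001100
Op 3: query elk -> checks bit0=1, bit7=0, bit12=0 (has a 0) -> no
Op 4: query jay -> checks bit2=0, bit5=0 (has a 0) -> no
Op 5: insert elk -> sets bits 0 7 12 -> bits=1100000101101
Op 6: query cat -> checks bit2=0, bit4=0 (has a 0) -> no
Op 7: query jay -> checks bit2=0, bit5=0 (has a 0) -> no
Op 8: insert jay -> sets bits 2 5 -> bits=1110010101101
Query results in order: no no no no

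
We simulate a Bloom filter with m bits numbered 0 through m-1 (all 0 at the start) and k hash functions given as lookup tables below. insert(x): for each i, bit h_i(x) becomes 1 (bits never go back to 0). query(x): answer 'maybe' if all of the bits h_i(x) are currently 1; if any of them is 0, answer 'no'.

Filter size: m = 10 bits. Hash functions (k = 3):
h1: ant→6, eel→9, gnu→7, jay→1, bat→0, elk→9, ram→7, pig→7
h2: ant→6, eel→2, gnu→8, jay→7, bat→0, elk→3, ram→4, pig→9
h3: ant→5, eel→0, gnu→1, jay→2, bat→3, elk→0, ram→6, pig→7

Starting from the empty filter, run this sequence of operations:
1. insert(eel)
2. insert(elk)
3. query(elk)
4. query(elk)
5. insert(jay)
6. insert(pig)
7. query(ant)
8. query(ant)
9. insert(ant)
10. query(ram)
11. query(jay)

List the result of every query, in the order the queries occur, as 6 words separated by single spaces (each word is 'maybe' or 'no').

Start: bits=0000000000
Op 1: insert eel -> sets bits 0 2 9 -> bits=1010000001
Op 2: insert elk -> sets bits 0 3 9 -> bits=1011000001
Op 3: query elk -> checks bit0=1, bit3=1, bit9=1 (all 1) -> maybe
Op 4: query elk -> checks bit0=1, bit3=1, bit9=1 (all 1) -> maybe
Op 5: insert jay -> sets bits 1 2 7 -> bits=1111000101
Op 6: insert pig -> sets bits 7 9 -> bits=1111000101
Op 7: query ant -> checks bit5=0, bit6=0 (has a 0) -> no
Op 8: query ant -> checks bit5=0, bit6=0 (has a 0) -> no
Op 9: insert ant -> sets bits 5 6 -> bits=1111011101
Op 10: query ram -> checks bit4=0, bit6=1, bit7=1 (has a 0) -> no
Op 11: query jay -> checks bit1=1, bit2=1, bit7=1 (all 1) -> maybe
Query results in order: maybe maybe no no no maybe

Answer: maybe maybe no no no maybe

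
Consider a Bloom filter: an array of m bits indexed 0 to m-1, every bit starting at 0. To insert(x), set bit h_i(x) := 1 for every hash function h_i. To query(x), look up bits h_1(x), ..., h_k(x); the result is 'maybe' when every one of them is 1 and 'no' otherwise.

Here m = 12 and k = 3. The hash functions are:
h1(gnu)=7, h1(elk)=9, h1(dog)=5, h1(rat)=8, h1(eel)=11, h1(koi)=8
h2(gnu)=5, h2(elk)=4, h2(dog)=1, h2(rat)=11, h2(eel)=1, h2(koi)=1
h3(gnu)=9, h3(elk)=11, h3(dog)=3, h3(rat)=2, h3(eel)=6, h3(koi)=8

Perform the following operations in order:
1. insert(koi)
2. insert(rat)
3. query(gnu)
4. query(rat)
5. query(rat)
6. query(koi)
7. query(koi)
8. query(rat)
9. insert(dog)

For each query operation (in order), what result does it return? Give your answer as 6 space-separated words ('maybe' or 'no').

Start: bits=000000000000
Op 1: insert koi -> sets bits 1 8 -> bits=010000001000
Op 2: insert rat -> sets bits 2 8 11 -> bits=011000001001
Op 3: query gnu -> checks bit5=0, bit7=0, bit9=0 (has a 0) -> no
Op 4: query rat -> checks bit2=1, bit8=1, bit11=1 (all 1) -> maybe
Op 5: query rat -> checks bit2=1, bit8=1, bit11=1 (all 1) -> maybe
Op 6: query koi -> checks bit1=1, bit8=1 (all 1) -> maybe
Op 7: query koi -> checks bit1=1, bit8=1 (all 1) -> maybe
Op 8: query rat -> checks bit2=1, bit8=1, bit11=1 (all 1) -> maybe
Op 9: insert dog -> sets bits 1 3 5 -> bits=011101001001
Query results in order: no maybe maybe maybe maybe maybe

Answer: no maybe maybe maybe maybe maybe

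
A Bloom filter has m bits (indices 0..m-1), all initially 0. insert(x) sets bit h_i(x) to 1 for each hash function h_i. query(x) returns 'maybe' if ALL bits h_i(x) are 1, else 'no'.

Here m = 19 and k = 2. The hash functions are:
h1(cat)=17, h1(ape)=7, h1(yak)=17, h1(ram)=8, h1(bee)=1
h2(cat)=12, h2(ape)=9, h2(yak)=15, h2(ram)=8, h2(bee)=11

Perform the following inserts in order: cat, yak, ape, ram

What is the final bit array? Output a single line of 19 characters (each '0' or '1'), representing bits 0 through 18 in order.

Answer: 0000000111001001010

Derivation:
Start: bits=0000000000000000000
After insert 'cat': sets bits 12 17 -> bits=0000000000001000010
After insert 'yak': sets bits 15 17 -> bits=0000000000001001010
After insert 'ape': sets bits 7 9 -> bits=0000000101001001010
After insert 'ram': sets bits 8 -> bits=0000000111001001010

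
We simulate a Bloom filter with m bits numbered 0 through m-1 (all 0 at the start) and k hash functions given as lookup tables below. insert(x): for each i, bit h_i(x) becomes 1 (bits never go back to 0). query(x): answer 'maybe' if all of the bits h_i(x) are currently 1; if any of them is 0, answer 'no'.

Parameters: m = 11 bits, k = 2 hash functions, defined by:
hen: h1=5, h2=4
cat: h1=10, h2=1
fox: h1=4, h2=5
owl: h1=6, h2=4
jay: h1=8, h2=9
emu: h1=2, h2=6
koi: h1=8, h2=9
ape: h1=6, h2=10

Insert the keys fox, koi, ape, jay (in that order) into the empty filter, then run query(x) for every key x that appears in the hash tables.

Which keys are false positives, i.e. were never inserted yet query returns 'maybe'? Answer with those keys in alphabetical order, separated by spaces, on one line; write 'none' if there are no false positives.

Answer: hen owl

Derivation:
Start: bits=00000000000
After insert 'fox': sets bits 4 5 -> bits=00001100000
After insert 'koi': sets bits 8 9 -> bits=00001100110
After insert 'ape': sets bits 6 10 -> bits=00001110111
After insert 'jay': sets bits 8 9 -> bits=00001110111
Not inserted: cat emu hen owl — query each against bits=00001110111:
query cat: checks bit1=0, bit10=1 (has a 0) -> no => not a false positive
query emu: checks bit2=0, bit6=1 (has a 0) -> no => not a false positive
query hen: checks bit4=1, bit5=1 (all 1) -> maybe => FALSE POSITIVE
query owl: checks bit4=1, bit6=1 (all 1) -> maybe => FALSE POSITIVE
False positives (alphabetical): hen owl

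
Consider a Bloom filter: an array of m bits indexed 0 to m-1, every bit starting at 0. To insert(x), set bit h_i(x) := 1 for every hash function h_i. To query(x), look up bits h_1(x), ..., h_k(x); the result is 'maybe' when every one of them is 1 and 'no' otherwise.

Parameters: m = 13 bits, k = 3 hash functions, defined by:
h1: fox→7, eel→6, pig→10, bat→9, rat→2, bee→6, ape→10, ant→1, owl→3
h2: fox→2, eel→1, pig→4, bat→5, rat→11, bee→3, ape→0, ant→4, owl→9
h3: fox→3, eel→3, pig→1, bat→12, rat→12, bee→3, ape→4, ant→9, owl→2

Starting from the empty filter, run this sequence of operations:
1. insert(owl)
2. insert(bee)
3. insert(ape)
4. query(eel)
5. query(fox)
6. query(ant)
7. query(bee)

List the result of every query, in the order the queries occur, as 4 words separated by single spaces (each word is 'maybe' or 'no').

Start: bits=0000000000000
Op 1: insert owl -> sets bits 2 3 9 -> bits=0011000001000
Op 2: insert bee -> sets bits 3 6 -> bits=0011001001000
Op 3: insert ape -> sets bits 0 4 10 -> bits=1011101001100
Op 4: query eel -> checks bit1=0, bit3=1, bit6=1 (has a 0) -> no
Op 5: query fox -> checks bit2=1, bit3=1, bit7=0 (has a 0) -> no
Op 6: query ant -> checks bit1=0, bit4=1, bit9=1 (has a 0) -> no
Op 7: query bee -> checks bit3=1, bit6=1 (all 1) -> maybe
Query results in order: no no no maybe

Answer: no no no maybe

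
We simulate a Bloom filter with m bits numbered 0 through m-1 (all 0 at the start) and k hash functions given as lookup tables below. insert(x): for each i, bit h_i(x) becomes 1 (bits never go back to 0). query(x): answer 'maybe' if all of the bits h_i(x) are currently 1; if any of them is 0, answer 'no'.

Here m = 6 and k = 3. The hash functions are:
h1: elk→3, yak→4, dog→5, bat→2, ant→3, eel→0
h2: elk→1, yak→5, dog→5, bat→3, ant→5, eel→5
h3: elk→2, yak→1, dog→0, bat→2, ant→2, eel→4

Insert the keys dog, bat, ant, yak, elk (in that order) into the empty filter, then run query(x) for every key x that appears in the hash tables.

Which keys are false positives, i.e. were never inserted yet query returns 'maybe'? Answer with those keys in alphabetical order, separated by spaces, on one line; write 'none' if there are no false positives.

Answer: eel

Derivation:
Start: bits=000000
After insert 'dog': sets bits 0 5 -> bits=100001
After insert 'bat': sets bits 2 3 -> bits=101101
After insert 'ant': sets bits 2 3 5 -> bits=101101
After insert 'yak': sets bits 1 4 5 -> bits=111111
After insert 'elk': sets bits 1 2 3 -> bits=111111
Not inserted: eel — query each against bits=111111:
query eel: checks bit0=1, bit4=1, bit5=1 (all 1) -> maybe => FALSE POSITIVE
False positives (alphabetical): eel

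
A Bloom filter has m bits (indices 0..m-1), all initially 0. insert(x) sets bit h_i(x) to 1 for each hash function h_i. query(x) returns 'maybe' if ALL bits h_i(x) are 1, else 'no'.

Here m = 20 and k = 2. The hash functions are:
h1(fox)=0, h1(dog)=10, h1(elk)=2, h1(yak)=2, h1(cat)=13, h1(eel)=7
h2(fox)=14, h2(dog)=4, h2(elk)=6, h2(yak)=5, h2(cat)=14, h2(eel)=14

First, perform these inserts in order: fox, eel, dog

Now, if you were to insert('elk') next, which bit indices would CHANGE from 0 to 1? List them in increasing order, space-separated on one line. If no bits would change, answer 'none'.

Answer: 2 6

Derivation:
Start: bits=00000000000000000000
After insert 'fox': sets bits 0 14 -> bits=10000000000000100000
After insert 'eel': sets bits 7 14 -> bits=10000001000000100000
After insert 'dog': sets bits 4 10 -> bits=10001001001000100000
insert 'elk' would touch bits 2 6; currently bit2=0, bit6=0
Bits that are 0 among those (would change 0->1): 2 6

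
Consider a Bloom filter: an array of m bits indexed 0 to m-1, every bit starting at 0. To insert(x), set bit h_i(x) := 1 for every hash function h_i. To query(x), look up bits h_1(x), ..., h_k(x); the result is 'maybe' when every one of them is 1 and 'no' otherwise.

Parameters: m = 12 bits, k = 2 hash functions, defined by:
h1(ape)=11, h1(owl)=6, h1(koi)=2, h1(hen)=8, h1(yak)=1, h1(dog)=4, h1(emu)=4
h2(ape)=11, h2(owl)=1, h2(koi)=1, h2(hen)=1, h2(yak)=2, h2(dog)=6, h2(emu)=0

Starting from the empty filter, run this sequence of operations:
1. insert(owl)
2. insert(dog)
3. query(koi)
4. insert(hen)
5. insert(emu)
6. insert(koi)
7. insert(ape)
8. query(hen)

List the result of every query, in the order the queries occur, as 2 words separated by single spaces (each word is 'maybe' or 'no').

Start: bits=000000000000
Op 1: insert owl -> sets bits 1 6 -> bits=010000100000
Op 2: insert dog -> sets bits 4 6 -> bits=010010100000
Op 3: query koi -> checks bit1=1, bit2=0 (has a 0) -> no
Op 4: insert hen -> sets bits 1 8 -> bits=010010101000
Op 5: insert emu -> sets bits 0 4 -> bits=110010101000
Op 6: insert koi -> sets bits 1 2 -> bits=111010101000
Op 7: insert ape -> sets bits 11 -> bits=111010101001
Op 8: query hen -> checks bit1=1, bit8=1 (all 1) -> maybe
Query results in order: no maybe

Answer: no maybe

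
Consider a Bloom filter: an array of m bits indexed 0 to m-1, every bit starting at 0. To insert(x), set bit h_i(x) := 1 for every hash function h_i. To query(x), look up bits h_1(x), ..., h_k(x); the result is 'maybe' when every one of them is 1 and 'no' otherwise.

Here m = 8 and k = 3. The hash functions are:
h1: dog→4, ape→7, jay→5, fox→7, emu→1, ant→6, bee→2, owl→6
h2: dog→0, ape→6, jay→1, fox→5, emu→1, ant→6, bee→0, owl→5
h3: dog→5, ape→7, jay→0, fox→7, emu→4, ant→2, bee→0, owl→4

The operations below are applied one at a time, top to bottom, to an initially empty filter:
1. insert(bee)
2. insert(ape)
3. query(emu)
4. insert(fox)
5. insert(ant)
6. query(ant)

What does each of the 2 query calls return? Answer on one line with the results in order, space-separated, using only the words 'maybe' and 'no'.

Start: bits=00000000
Op 1: insert bee -> sets bits 0 2 -> bits=10100000
Op 2: insert ape -> sets bits 6 7 -> bits=10100011
Op 3: query emu -> checks bit1=0, bit4=0 (has a 0) -> no
Op 4: insert fox -> sets bits 5 7 -> bits=10100111
Op 5: insert ant -> sets bits 2 6 -> bits=10100111
Op 6: query ant -> checks bit2=1, bit6=1 (all 1) -> maybe
Query results in order: no maybe

Answer: no maybe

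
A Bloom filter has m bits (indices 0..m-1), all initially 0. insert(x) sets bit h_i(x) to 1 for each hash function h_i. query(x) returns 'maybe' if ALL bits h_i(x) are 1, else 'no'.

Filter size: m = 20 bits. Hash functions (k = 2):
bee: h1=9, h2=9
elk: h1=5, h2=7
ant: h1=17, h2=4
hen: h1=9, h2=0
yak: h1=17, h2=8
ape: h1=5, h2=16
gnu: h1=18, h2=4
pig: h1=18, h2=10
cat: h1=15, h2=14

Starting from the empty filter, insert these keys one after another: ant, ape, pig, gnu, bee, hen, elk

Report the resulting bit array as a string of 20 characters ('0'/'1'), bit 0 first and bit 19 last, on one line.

Start: bits=00000000000000000000
After insert 'ant': sets bits 4 17 -> bits=00001000000000000100
After insert 'ape': sets bits 5 16 -> bits=00001100000000001100
After insert 'pig': sets bits 10 18 -> bits=00001100001000001110
After insert 'gnu': sets bits 4 18 -> bits=00001100001000001110
After insert 'bee': sets bits 9 -> bits=00001100011000001110
After insert 'hen': sets bits 0 9 -> bits=10001100011000001110
After insert 'elk': sets bits 5 7 -> bits=10001101011000001110

Answer: 10001101011000001110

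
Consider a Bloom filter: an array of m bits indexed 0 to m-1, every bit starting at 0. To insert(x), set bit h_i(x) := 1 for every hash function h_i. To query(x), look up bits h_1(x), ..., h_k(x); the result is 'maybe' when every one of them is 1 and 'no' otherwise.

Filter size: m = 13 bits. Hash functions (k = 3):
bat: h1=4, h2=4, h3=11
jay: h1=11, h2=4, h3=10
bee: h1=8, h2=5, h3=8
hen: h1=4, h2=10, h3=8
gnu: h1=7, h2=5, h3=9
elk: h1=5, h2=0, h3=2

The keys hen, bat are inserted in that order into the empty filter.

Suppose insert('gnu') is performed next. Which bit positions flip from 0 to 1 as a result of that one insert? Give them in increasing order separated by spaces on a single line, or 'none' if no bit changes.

Start: bits=0000000000000
After insert 'hen': sets bits 4 8 10 -> bits=0000100010100
After insert 'bat': sets bits 4 11 -> bits=0000100010110
insert 'gnu' would touch bits 5 7 9; currently bit5=0, bit7=0, bit9=0
Bits that are 0 among those (would change 0->1): 5 7 9

Answer: 5 7 9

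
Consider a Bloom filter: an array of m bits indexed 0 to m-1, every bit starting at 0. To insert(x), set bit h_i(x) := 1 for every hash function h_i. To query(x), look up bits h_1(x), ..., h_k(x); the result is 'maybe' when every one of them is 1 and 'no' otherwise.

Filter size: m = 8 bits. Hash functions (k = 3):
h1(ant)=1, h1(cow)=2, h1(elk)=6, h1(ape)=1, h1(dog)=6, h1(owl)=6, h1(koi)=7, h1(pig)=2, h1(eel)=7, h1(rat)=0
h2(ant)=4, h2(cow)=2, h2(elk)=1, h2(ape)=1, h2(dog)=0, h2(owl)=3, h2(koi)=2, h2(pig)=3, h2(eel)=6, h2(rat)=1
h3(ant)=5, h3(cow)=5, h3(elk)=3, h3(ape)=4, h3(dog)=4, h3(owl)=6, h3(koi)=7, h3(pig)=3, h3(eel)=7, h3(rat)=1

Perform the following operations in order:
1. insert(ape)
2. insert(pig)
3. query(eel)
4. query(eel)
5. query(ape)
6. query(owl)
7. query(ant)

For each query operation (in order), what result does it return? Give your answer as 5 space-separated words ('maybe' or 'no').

Answer: no no maybe no no

Derivation:
Start: bits=00000000
Op 1: insert ape -> sets bits 1 4 -> bits=01001000
Op 2: insert pig -> sets bits 2 3 -> bits=01111000
Op 3: query eel -> checks bit6=0, bit7=0 (has a 0) -> no
Op 4: query eel -> checks bit6=0, bit7=0 (has a 0) -> no
Op 5: query ape -> checks bit1=1, bit4=1 (all 1) -> maybe
Op 6: query owl -> checks bit3=1, bit6=0 (has a 0) -> no
Op 7: query ant -> checks bit1=1, bit4=1, bit5=0 (has a 0) -> no
Query results in order: no no maybe no no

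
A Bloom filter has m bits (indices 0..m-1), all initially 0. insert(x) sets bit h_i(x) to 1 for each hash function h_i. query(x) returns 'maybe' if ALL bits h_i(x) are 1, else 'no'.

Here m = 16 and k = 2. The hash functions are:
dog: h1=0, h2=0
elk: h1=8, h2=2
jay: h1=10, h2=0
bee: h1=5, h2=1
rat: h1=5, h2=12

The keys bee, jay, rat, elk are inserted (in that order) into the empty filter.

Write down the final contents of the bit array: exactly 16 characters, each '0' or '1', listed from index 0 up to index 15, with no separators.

Start: bits=0000000000000000
After insert 'bee': sets bits 1 5 -> bits=0100010000000000
After insert 'jay': sets bits 0 10 -> bits=1100010000100000
After insert 'rat': sets bits 5 12 -> bits=1100010000101000
After insert 'elk': sets bits 2 8 -> bits=1110010010101000

Answer: 1110010010101000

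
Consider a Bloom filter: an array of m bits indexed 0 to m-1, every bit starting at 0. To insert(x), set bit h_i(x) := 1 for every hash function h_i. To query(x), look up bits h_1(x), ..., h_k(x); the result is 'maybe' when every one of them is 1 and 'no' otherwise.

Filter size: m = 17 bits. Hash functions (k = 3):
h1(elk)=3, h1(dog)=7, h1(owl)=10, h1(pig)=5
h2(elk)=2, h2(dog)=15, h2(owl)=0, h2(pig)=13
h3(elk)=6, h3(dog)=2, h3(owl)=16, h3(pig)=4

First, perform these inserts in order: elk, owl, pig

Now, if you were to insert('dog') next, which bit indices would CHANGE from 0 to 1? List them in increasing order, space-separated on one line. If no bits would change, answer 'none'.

Answer: 7 15

Derivation:
Start: bits=00000000000000000
After insert 'elk': sets bits 2 3 6 -> bits=00110010000000000
After insert 'owl': sets bits 0 10 16 -> bits=10110010001000001
After insert 'pig': sets bits 4 5 13 -> bits=10111110001001001
insert 'dog' would touch bits 2 7 15; currently bit2=1, bit7=0, bit15=0
Bits that are 0 among those (would change 0->1): 7 15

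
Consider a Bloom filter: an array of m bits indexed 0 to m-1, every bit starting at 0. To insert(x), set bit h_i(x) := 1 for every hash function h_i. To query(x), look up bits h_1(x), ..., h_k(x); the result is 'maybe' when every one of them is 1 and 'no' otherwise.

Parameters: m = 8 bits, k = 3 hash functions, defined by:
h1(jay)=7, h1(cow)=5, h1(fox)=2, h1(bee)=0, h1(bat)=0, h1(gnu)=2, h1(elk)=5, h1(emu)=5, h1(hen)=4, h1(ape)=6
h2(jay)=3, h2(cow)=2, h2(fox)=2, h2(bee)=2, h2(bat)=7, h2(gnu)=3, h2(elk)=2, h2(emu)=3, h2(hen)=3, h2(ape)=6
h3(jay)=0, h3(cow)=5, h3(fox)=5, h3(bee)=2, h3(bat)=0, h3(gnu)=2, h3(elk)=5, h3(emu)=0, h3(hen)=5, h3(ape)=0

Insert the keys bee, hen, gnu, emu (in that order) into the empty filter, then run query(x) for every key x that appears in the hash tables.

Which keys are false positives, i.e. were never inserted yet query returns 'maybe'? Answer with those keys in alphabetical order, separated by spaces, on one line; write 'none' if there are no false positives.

Start: bits=00000000
After insert 'bee': sets bits 0 2 -> bits=10100000
After insert 'hen': sets bits 3 4 5 -> bits=10111100
After insert 'gnu': sets bits 2 3 -> bits=10111100
After insert 'emu': sets bits 0 3 5 -> bits=10111100
Not inserted: ape bat cow elk fox jay — query each against bits=10111100:
query ape: checks bit0=1, bit6=0 (has a 0) -> no => not a false positive
query bat: checks bit0=1, bit7=0 (has a 0) -> no => not a false positive
query cow: checks bit2=1, bit5=1 (all 1) -> maybe => FALSE POSITIVE
query elk: checks bit2=1, bit5=1 (all 1) -> maybe => FALSE POSITIVE
query fox: checks bit2=1, bit5=1 (all 1) -> maybe => FALSE POSITIVE
query jay: checks bit0=1, bit3=1, bit7=0 (has a 0) -> no => not a false positive
False positives (alphabetical): cow elk fox

Answer: cow elk fox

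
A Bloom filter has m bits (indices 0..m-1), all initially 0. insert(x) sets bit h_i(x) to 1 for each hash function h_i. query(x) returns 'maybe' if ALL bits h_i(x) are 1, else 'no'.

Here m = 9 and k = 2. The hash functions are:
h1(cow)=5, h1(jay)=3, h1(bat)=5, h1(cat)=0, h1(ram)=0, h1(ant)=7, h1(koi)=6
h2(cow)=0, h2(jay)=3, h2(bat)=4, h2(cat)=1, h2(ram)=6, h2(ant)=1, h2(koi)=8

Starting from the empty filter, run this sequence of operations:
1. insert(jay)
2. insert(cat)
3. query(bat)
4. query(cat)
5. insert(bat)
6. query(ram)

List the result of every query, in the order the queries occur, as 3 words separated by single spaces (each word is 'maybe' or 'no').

Answer: no maybe no

Derivation:
Start: bits=000000000
Op 1: insert jay -> sets bits 3 -> bits=000100000
Op 2: insert cat -> sets bits 0 1 -> bits=110100000
Op 3: query bat -> checks bit4=0, bit5=0 (has a 0) -> no
Op 4: query cat -> checks bit0=1, bit1=1 (all 1) -> maybe
Op 5: insert bat -> sets bits 4 5 -> bits=110111000
Op 6: query ram -> checks bit0=1, bit6=0 (has a 0) -> no
Query results in order: no maybe no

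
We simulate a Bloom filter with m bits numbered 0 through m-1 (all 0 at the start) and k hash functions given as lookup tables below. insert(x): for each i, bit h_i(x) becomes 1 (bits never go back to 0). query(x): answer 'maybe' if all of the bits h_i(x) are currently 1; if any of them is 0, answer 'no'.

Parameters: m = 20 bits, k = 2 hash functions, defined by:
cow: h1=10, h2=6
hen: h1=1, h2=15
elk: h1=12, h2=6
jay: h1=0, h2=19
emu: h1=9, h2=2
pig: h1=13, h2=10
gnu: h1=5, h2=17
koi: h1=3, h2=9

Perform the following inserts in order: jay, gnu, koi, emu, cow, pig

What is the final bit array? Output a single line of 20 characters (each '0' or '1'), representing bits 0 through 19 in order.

Answer: 10110110011001000101

Derivation:
Start: bits=00000000000000000000
After insert 'jay': sets bits 0 19 -> bits=10000000000000000001
After insert 'gnu': sets bits 5 17 -> bits=10000100000000000101
After insert 'koi': sets bits 3 9 -> bits=10010100010000000101
After insert 'emu': sets bits 2 9 -> bits=10110100010000000101
After insert 'cow': sets bits 6 10 -> bits=10110110011000000101
After insert 'pig': sets bits 10 13 -> bits=10110110011001000101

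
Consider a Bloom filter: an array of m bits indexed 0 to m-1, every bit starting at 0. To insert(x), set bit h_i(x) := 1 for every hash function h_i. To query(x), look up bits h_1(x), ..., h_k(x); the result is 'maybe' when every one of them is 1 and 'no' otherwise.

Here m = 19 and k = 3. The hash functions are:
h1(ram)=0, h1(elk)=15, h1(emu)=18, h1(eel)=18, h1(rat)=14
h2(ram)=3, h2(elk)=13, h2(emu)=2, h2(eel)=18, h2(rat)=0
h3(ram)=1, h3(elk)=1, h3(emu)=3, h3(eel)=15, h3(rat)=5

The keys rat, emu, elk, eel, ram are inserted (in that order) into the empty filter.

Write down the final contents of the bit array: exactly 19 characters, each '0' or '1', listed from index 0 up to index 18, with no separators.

Start: bits=0000000000000000000
After insert 'rat': sets bits 0 5 14 -> bits=1000010000000010000
After insert 'emu': sets bits 2 3 18 -> bits=1011010000000010001
After insert 'elk': sets bits 1 13 15 -> bits=1111010000000111001
After insert 'eel': sets bits 15 18 -> bits=1111010000000111001
After insert 'ram': sets bits 0 1 3 -> bits=1111010000000111001

Answer: 1111010000000111001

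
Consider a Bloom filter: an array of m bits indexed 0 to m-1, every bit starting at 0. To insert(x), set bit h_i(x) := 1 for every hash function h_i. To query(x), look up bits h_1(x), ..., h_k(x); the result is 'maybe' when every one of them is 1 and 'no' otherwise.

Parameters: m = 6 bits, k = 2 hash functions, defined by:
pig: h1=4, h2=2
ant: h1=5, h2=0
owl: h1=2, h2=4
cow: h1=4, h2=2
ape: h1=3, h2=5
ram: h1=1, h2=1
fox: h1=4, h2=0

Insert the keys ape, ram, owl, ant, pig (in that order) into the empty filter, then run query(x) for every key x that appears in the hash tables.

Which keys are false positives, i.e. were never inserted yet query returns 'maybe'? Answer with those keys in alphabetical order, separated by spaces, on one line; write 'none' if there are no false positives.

Start: bits=000000
After insert 'ape': sets bits 3 5 -> bits=000101
After insert 'ram': sets bits 1 -> bits=010101
After insert 'owl': sets bits 2 4 -> bits=011111
After insert 'ant': sets bits 0 5 -> bits=111111
After insert 'pig': sets bits 2 4 -> bits=111111
Not inserted: cow fox — query each against bits=111111:
query cow: checks bit2=1, bit4=1 (all 1) -> maybe => FALSE POSITIVE
query fox: checks bit0=1, bit4=1 (all 1) -> maybe => FALSE POSITIVE
False positives (alphabetical): cow fox

Answer: cow fox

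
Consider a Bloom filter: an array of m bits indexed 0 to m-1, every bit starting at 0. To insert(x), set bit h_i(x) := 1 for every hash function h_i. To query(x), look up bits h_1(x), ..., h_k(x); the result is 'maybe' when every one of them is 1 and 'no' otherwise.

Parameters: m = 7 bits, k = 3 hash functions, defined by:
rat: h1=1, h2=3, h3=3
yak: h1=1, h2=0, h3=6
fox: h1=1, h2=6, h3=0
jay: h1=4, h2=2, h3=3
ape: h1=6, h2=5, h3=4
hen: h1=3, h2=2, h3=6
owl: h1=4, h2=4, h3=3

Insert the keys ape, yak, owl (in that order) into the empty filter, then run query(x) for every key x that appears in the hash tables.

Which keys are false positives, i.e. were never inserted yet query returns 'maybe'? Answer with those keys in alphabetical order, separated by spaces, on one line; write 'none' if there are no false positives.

Start: bits=0000000
After insert 'ape': sets bits 4 5 6 -> bits=0000111
After insert 'yak': sets bits 0 1 6 -> bits=1100111
After insert 'owl': sets bits 3 4 -> bits=1101111
Not inserted: fox hen jay rat — query each against bits=1101111:
query fox: checks bit0=1, bit1=1, bit6=1 (all 1) -> maybe => FALSE POSITIVE
query hen: checks bit2=0, bit3=1, bit6=1 (has a 0) -> no => not a false positive
query jay: checks bit2=0, bit3=1, bit4=1 (has a 0) -> no => not a false positive
query rat: checks bit1=1, bit3=1 (all 1) -> maybe => FALSE POSITIVE
False positives (alphabetical): fox rat

Answer: fox rat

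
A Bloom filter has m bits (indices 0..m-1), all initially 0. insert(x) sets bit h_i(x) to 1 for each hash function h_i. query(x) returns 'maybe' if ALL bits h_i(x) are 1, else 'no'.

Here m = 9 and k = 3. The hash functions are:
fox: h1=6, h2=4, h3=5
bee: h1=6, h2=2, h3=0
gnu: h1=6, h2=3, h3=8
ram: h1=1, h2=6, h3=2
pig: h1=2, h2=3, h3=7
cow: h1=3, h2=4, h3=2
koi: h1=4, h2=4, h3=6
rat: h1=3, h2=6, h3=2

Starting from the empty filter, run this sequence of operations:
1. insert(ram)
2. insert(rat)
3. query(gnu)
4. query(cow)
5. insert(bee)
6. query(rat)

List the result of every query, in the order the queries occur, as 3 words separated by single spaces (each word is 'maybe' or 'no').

Start: bits=000000000
Op 1: insert ram -> sets bits 1 2 6 -> bits=011000100
Op 2: insert rat -> sets bits 2 3 6 -> bits=011100100
Op 3: query gnu -> checks bit3=1, bit6=1, bit8=0 (has a 0) -> no
Op 4: query cow -> checks bit2=1, bit3=1, bit4=0 (has a 0) -> no
Op 5: insert bee -> sets bits 0 2 6 -> bits=111100100
Op 6: query rat -> checks bit2=1, bit3=1, bit6=1 (all 1) -> maybe
Query results in order: no no maybe

Answer: no no maybe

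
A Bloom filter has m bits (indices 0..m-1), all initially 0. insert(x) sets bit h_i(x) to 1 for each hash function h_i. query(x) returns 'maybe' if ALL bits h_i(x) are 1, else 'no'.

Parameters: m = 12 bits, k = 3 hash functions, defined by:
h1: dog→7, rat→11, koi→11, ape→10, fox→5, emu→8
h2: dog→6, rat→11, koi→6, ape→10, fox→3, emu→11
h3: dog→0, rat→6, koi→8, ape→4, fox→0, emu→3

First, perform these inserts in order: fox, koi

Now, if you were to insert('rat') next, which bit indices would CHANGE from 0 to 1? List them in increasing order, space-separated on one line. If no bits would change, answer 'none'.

Answer: none

Derivation:
Start: bits=000000000000
After insert 'fox': sets bits 0 3 5 -> bits=100101000000
After insert 'koi': sets bits 6 8 11 -> bits=100101101001
insert 'rat' would touch bits 6 11; currently bit6=1, bit11=1
Bits that are 0 among those (would change 0->1): none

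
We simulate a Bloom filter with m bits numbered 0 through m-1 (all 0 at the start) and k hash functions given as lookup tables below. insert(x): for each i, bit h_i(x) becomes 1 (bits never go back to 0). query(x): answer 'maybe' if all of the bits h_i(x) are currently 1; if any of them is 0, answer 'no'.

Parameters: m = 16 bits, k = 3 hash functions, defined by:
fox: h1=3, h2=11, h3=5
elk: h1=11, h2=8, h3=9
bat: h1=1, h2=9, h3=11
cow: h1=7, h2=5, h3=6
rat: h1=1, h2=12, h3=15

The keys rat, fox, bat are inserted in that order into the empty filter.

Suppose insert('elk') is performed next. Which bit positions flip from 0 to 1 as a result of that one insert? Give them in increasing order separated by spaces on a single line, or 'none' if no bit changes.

Start: bits=0000000000000000
After insert 'rat': sets bits 1 12 15 -> bits=0100000000001001
After insert 'fox': sets bits 3 5 11 -> bits=0101010000011001
After insert 'bat': sets bits 1 9 11 -> bits=0101010001011001
insert 'elk' would touch bits 8 9 11; currently bit8=0, bit9=1, bit11=1
Bits that are 0 among those (would change 0->1): 8

Answer: 8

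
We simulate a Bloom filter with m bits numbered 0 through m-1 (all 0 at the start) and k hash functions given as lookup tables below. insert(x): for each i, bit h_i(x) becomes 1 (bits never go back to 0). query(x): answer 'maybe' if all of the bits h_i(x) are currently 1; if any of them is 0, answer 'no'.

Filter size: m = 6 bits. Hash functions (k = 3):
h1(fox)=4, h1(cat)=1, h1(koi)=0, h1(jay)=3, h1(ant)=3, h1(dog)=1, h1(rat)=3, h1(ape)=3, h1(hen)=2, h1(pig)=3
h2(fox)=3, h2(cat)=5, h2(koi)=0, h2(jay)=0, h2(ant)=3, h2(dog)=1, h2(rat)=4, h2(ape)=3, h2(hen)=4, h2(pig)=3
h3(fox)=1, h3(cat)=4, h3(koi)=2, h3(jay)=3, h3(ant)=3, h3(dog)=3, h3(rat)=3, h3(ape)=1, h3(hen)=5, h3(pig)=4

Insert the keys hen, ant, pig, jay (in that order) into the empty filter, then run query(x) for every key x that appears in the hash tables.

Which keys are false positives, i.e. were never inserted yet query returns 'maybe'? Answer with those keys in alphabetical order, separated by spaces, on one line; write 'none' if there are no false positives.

Start: bits=000000
After insert 'hen': sets bits 2 4 5 -> bits=001011
After insert 'ant': sets bits 3 -> bits=001111
After insert 'pig': sets bits 3 4 -> bits=001111
After insert 'jay': sets bits 0 3 -> bits=101111
Not inserted: ape cat dog fox koi rat — query each against bits=101111:
query ape: checks bit1=0, bit3=1 (has a 0) -> no => not a false positive
query cat: checks bit1=0, bit4=1, bit5=1 (has a 0) -> no => not a false positive
query dog: checks bit1=0, bit3=1 (has a 0) -> no => not a false positive
query fox: checks bit1=0, bit3=1, bit4=1 (has a 0) -> no => not a false positive
query koi: checks bit0=1, bit2=1 (all 1) -> maybe => FALSE POSITIVE
query rat: checks bit3=1, bit4=1 (all 1) -> maybe => FALSE POSITIVE
False positives (alphabetical): koi rat

Answer: koi rat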